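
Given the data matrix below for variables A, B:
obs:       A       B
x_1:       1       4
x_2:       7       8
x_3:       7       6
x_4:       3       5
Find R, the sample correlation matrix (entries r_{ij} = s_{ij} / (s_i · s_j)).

Step 1 — column means:
  mean(A) = (1 + 7 + 7 + 3) / 4 = 18/4 = 4.5
  mean(B) = (4 + 8 + 6 + 5) / 4 = 23/4 = 5.75

Step 2 — sample variances and covariances s[i,j] = (1/(n-1)) · Σ_k (x_{k,i} - mean_i) · (x_{k,j} - mean_j), with n-1 = 3:
  s[A,A] = ((-3.5)·(-3.5) + (2.5)·(2.5) + (2.5)·(2.5) + (-1.5)·(-1.5)) / 3 = 27/3 = 9
  s[A,B] = ((-3.5)·(-1.75) + (2.5)·(2.25) + (2.5)·(0.25) + (-1.5)·(-0.75)) / 3 = 13.5/3 = 4.5
  s[B,B] = ((-1.75)·(-1.75) + (2.25)·(2.25) + (0.25)·(0.25) + (-0.75)·(-0.75)) / 3 = 8.75/3 = 2.9167
  Sample standard deviations s_i = √(s[i,i]):
  s(A) = √(9) = 3
  s(B) = √(2.9167) = 1.7078

Step 3 — r_{ij} = s_{ij} / (s_i · s_j):
  r[A,A] = 1 (diagonal).
  r[A,B] = 4.5 / (3 · 1.7078) = 4.5 / 5.1235 = 0.8783
  r[B,B] = 1 (diagonal).

R is symmetric with unit diagonal. Assembling:

R = [[1, 0.8783],
 [0.8783, 1]]


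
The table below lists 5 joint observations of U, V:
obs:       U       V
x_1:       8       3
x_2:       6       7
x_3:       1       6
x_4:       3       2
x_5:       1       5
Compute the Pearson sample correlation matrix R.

Step 1 — column means:
  mean(U) = (8 + 6 + 1 + 3 + 1) / 5 = 19/5 = 3.8
  mean(V) = (3 + 7 + 6 + 2 + 5) / 5 = 23/5 = 4.6

Step 2 — sample variances and covariances s[i,j] = (1/(n-1)) · Σ_k (x_{k,i} - mean_i) · (x_{k,j} - mean_j), with n-1 = 4:
  s[U,U] = ((4.2)·(4.2) + (2.2)·(2.2) + (-2.8)·(-2.8) + (-0.8)·(-0.8) + (-2.8)·(-2.8)) / 4 = 38.8/4 = 9.7
  s[U,V] = ((4.2)·(-1.6) + (2.2)·(2.4) + (-2.8)·(1.4) + (-0.8)·(-2.6) + (-2.8)·(0.4)) / 4 = -4.4/4 = -1.1
  s[V,V] = ((-1.6)·(-1.6) + (2.4)·(2.4) + (1.4)·(1.4) + (-2.6)·(-2.6) + (0.4)·(0.4)) / 4 = 17.2/4 = 4.3
  Sample standard deviations s_i = √(s[i,i]):
  s(U) = √(9.7) = 3.1145
  s(V) = √(4.3) = 2.0736

Step 3 — r_{ij} = s_{ij} / (s_i · s_j):
  r[U,U] = 1 (diagonal).
  r[U,V] = -1.1 / (3.1145 · 2.0736) = -1.1 / 6.4583 = -0.1703
  r[V,V] = 1 (diagonal).

R is symmetric with unit diagonal. Assembling:

R = [[1, -0.1703],
 [-0.1703, 1]]


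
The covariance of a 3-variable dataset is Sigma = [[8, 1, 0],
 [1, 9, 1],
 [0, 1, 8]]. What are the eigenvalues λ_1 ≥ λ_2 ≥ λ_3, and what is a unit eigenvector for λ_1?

Step 1 — characteristic polynomial p(λ) = det(λI - Sigma) = λ³ - tr·λ² + c_1·λ - det, where tr = trace, c_1 = sum of the principal 2×2 minors, det = det(Sigma):
  tr = 8 + 9 + 8 = 25,
  c_1 = (8·9 - (1)²) + (8·8 - (0)²) + (9·8 - (1)²) = 71 + 64 + 71 = 206,
  det = 8·(9·8 - (1)²) - (1)·((1)·8 - (1)·(0)) + (0)·((1)·(1) - 9·(0)) = 8·(71) - (1)·(8) + (0)·(1) = 560.
  So p(λ) = λ³ - 25λ² + 206λ - 560.
Step 2 — look for an integer root (rational root theorem: any rational root is an integer divisor of 560). Testing λ = 7:
  p(7) = 343 - 1225 + 1442 - 560 = 0  ✓
  Dividing out (λ - 7): p(λ) = (λ - 7)(λ² - 18λ + 80).
Step 3 — remaining eigenvalues from the quadratic λ² - 18λ + 80 = 0:
  Δ = 18² - 4·80 = 324 - 320 = 4,  λ = (18 ± √4)/2 = (18 ± 2)/2 = 10 or 8.
  Sorted: λ_1 = 10,  λ_2 = 8,  λ_3 = 7  (check: sum = 25 = tr ✓).

Step 4 — unit eigenvector for λ_1 = 10: v spans the null space of (Sigma - λ_1 I), whose rows are
  r_1 = (-2, 1, 0),  r_2 = (1, -1, 1),  r_3 = (0, 1, -2).
  v is orthogonal to every row, so take v ∝ r_1 × r_2 = ((1)·(1) - (0)·(-1), (0)·(1) - (-2)·(1), (-2)·(-1) - (1)·(1)) = (1, 2, 1).
  Let u = (1, 2, 1).
  ||u|| = √((1)² + (2)² + (1)²) = √(6) ≈ 2.4495,  v_1 = u/||u|| ≈ (0.4082, 0.8165, 0.4082) (||v_1|| = 1).

λ_1 = 10,  λ_2 = 8,  λ_3 = 7;  v_1 ≈ (0.4082, 0.8165, 0.4082)


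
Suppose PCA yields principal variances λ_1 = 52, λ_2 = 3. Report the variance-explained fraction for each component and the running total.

Step 1 — total variance = trace(Sigma) = Σ λ_i = 52 + 3 = 55.

Step 2 — fraction explained by component i = λ_i / Σ λ:
  PC1: 52/55 = 0.9455
  PC2: 3/55 = 0.0545

Step 3 — cumulative fraction after k components = (λ_1 + ... + λ_k) / Σ λ:
  k = 1: 52/55 = 0.9455
  k = 2: (52 + 3)/55 = 55/55 = 1

Summary (fraction, with percent):

explained: PC1 0.9455 (94.55%), PC2 0.0545 (5.45%);  cumulative: 0.9455, 1


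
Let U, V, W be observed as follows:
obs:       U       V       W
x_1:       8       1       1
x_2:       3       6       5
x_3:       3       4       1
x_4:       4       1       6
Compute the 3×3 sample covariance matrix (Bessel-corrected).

Step 1 — column means:
  mean(U) = (8 + 3 + 3 + 4) / 4 = 18/4 = 4.5
  mean(V) = (1 + 6 + 4 + 1) / 4 = 12/4 = 3
  mean(W) = (1 + 5 + 1 + 6) / 4 = 13/4 = 3.25

Step 2 — sample covariance S[i,j] = (1/(n-1)) · Σ_k (x_{k,i} - mean_i) · (x_{k,j} - mean_j), with n-1 = 3.
  S[U,U] = ((3.5)·(3.5) + (-1.5)·(-1.5) + (-1.5)·(-1.5) + (-0.5)·(-0.5)) / 3 = 17/3 = 5.6667
  S[U,V] = ((3.5)·(-2) + (-1.5)·(3) + (-1.5)·(1) + (-0.5)·(-2)) / 3 = -12/3 = -4
  S[U,W] = ((3.5)·(-2.25) + (-1.5)·(1.75) + (-1.5)·(-2.25) + (-0.5)·(2.75)) / 3 = -8.5/3 = -2.8333
  S[V,V] = ((-2)·(-2) + (3)·(3) + (1)·(1) + (-2)·(-2)) / 3 = 18/3 = 6
  S[V,W] = ((-2)·(-2.25) + (3)·(1.75) + (1)·(-2.25) + (-2)·(2.75)) / 3 = 2/3 = 0.6667
  S[W,W] = ((-2.25)·(-2.25) + (1.75)·(1.75) + (-2.25)·(-2.25) + (2.75)·(2.75)) / 3 = 20.75/3 = 6.9167

S is symmetric (S[j,i] = S[i,j]). Assembling:

S = [[5.6667, -4, -2.8333],
 [-4, 6, 0.6667],
 [-2.8333, 0.6667, 6.9167]]


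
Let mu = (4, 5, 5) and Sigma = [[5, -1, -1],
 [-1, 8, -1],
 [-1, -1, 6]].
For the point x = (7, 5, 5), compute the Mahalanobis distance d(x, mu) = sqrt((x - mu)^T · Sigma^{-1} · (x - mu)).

Step 1 — centre the observation: (x - mu) = (3, 0, 0).

Step 2 — invert Sigma (cofactor / det for 3×3, or solve directly):
  Sigma^{-1} = [[0.2146, 0.032, 0.0411],
 [0.032, 0.1324, 0.0274],
 [0.0411, 0.0274, 0.1781]].

Step 3 — form the quadratic (x - mu)^T · Sigma^{-1} · (x - mu):
  Sigma^{-1} · (x - mu) = (0.6438, 0.0959, 0.1233).
  (x - mu)^T · [Sigma^{-1} · (x - mu)] = (3)·(0.6438) + (0)·(0.0959) + (0)·(0.1233) = 1.9315.

Step 4 — take square root: d = √(1.9315) ≈ 1.3898.

d(x, mu) = √(1.9315) ≈ 1.3898


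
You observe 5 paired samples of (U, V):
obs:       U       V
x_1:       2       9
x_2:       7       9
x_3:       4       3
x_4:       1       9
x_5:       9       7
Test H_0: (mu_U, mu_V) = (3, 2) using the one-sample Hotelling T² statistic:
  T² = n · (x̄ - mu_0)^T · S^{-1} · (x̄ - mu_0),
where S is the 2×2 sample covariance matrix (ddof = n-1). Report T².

Step 1 — sample mean vector:
  mean(U) = (2 + 7 + 4 + 1 + 9) / 5 = 23/5 = 4.6
  mean(V) = (9 + 9 + 3 + 9 + 7) / 5 = 37/5 = 7.4
  x̄ = (4.6, 7.4),  deviation x̄ - mu_0 = (4.6, 7.4) - (3, 2) = (1.6, 5.4).

Step 2 — sample covariance matrix, S[i,j] = (1/(n-1)) · Σ_k (x_{k,i} - mean_i) · (x_{k,j} - mean_j), divisor n-1 = 4:
  S[U,U] = ((-2.6)·(-2.6) + (2.4)·(2.4) + (-0.6)·(-0.6) + (-3.6)·(-3.6) + (4.4)·(4.4)) / 4 = 45.2/4 = 11.3
  S[U,V] = ((-2.6)·(1.6) + (2.4)·(1.6) + (-0.6)·(-4.4) + (-3.6)·(1.6) + (4.4)·(-0.4)) / 4 = -5.2/4 = -1.3
  S[V,V] = ((1.6)·(1.6) + (1.6)·(1.6) + (-4.4)·(-4.4) + (1.6)·(1.6) + (-0.4)·(-0.4)) / 4 = 27.2/4 = 6.8
  S = [[11.3, -1.3],
 [-1.3, 6.8]].

Step 3 — invert S. det(S) = 11.3·6.8 - (-1.3)² = 75.15.
  S^{-1} = (1/det) · [[d, -b], [-b, a]] = [[0.0905, 0.0173],
 [0.0173, 0.1504]].

Step 4 — quadratic form (x̄ - mu_0)^T · S^{-1} · (x̄ - mu_0):
  S^{-1} · (x̄ - mu_0) = (0.2382, 0.8397),
  (x̄ - mu_0)^T · [...] = (1.6)·(0.2382) + (5.4)·(0.8397) = 4.9152.

Step 5 — scale by n: T² = 5 · 4.9152 = 24.5762.

T² ≈ 24.5762


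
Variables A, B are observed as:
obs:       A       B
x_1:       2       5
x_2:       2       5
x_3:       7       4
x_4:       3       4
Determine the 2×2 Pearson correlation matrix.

Step 1 — column means:
  mean(A) = (2 + 2 + 7 + 3) / 4 = 14/4 = 3.5
  mean(B) = (5 + 5 + 4 + 4) / 4 = 18/4 = 4.5

Step 2 — sample variances and covariances s[i,j] = (1/(n-1)) · Σ_k (x_{k,i} - mean_i) · (x_{k,j} - mean_j), with n-1 = 3:
  s[A,A] = ((-1.5)·(-1.5) + (-1.5)·(-1.5) + (3.5)·(3.5) + (-0.5)·(-0.5)) / 3 = 17/3 = 5.6667
  s[A,B] = ((-1.5)·(0.5) + (-1.5)·(0.5) + (3.5)·(-0.5) + (-0.5)·(-0.5)) / 3 = -3/3 = -1
  s[B,B] = ((0.5)·(0.5) + (0.5)·(0.5) + (-0.5)·(-0.5) + (-0.5)·(-0.5)) / 3 = 1/3 = 0.3333
  Sample standard deviations s_i = √(s[i,i]):
  s(A) = √(5.6667) = 2.3805
  s(B) = √(0.3333) = 0.5774

Step 3 — r_{ij} = s_{ij} / (s_i · s_j):
  r[A,A] = 1 (diagonal).
  r[A,B] = -1 / (2.3805 · 0.5774) = -1 / 1.3744 = -0.7276
  r[B,B] = 1 (diagonal).

R is symmetric with unit diagonal. Assembling:

R = [[1, -0.7276],
 [-0.7276, 1]]


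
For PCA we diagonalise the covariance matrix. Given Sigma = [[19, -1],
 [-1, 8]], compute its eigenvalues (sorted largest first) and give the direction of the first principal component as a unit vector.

Step 1 — characteristic polynomial of 2×2 Sigma:
  det(Sigma - λI) = λ² - trace · λ + det = 0.
  trace = 19 + 8 = 27, det = 19·8 - (-1)² = 151.
Step 2 — discriminant:
  Δ = trace² - 4·det = 729 - 604 = 125.
Step 3 — eigenvalues:
  λ = (trace ± √Δ)/2 = (27 ± 11.1803)/2,
  λ_1 = 19.0902,  λ_2 = 7.9098.

Step 4 — unit eigenvector for λ_1: solve (Sigma - λ_1 I)v = 0. First row:
  (19 - 19.0902)·v_x + (-1)·v_y = 0, i.e. (-0.0902)·v_x + (-1)·v_y = 0,
  so v ∝ (b, λ_1 - a) = (-1, 0.0902); multiply by -1 so the first entry is positive: u = (1, -0.0902).
  ||u|| = √((1)² + (-0.0902)²) = √(1.0081) ≈ 1.0041,
  v_1 = u/||u|| ≈ (0.996, -0.0898) (||v_1|| = 1).

λ_1 = 19.0902,  λ_2 = 7.9098;  v_1 ≈ (0.996, -0.0898)


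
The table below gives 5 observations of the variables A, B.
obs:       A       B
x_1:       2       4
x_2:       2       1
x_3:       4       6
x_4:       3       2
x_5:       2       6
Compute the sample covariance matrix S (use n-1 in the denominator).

Step 1 — column means:
  mean(A) = (2 + 2 + 4 + 3 + 2) / 5 = 13/5 = 2.6
  mean(B) = (4 + 1 + 6 + 2 + 6) / 5 = 19/5 = 3.8

Step 2 — sample covariance S[i,j] = (1/(n-1)) · Σ_k (x_{k,i} - mean_i) · (x_{k,j} - mean_j), with n-1 = 4.
  S[A,A] = ((-0.6)·(-0.6) + (-0.6)·(-0.6) + (1.4)·(1.4) + (0.4)·(0.4) + (-0.6)·(-0.6)) / 4 = 3.2/4 = 0.8
  S[A,B] = ((-0.6)·(0.2) + (-0.6)·(-2.8) + (1.4)·(2.2) + (0.4)·(-1.8) + (-0.6)·(2.2)) / 4 = 2.6/4 = 0.65
  S[B,B] = ((0.2)·(0.2) + (-2.8)·(-2.8) + (2.2)·(2.2) + (-1.8)·(-1.8) + (2.2)·(2.2)) / 4 = 20.8/4 = 5.2

S is symmetric (S[j,i] = S[i,j]). Assembling:

S = [[0.8, 0.65],
 [0.65, 5.2]]


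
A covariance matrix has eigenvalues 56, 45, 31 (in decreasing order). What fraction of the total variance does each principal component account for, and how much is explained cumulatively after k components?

Step 1 — total variance = trace(Sigma) = Σ λ_i = 56 + 45 + 31 = 132.

Step 2 — fraction explained by component i = λ_i / Σ λ:
  PC1: 56/132 = 0.4242
  PC2: 45/132 = 0.3409
  PC3: 31/132 = 0.2348

Step 3 — cumulative fraction after k components = (λ_1 + ... + λ_k) / Σ λ:
  k = 1: 56/132 = 0.4242
  k = 2: (56 + 45)/132 = 101/132 = 0.7652
  k = 3: (56 + 45 + 31)/132 = 132/132 = 1

Summary (fraction, with percent):

explained: PC1 0.4242 (42.42%), PC2 0.3409 (34.09%), PC3 0.2348 (23.48%);  cumulative: 0.4242, 0.7652, 1


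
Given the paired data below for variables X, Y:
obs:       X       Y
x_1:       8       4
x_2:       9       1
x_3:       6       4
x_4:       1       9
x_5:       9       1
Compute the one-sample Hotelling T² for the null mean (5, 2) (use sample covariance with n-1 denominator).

Step 1 — sample mean vector:
  mean(X) = (8 + 9 + 6 + 1 + 9) / 5 = 33/5 = 6.6
  mean(Y) = (4 + 1 + 4 + 9 + 1) / 5 = 19/5 = 3.8
  x̄ = (6.6, 3.8),  deviation x̄ - mu_0 = (6.6, 3.8) - (5, 2) = (1.6, 1.8).

Step 2 — sample covariance matrix, S[i,j] = (1/(n-1)) · Σ_k (x_{k,i} - mean_i) · (x_{k,j} - mean_j), divisor n-1 = 4:
  S[X,X] = ((1.4)·(1.4) + (2.4)·(2.4) + (-0.6)·(-0.6) + (-5.6)·(-5.6) + (2.4)·(2.4)) / 4 = 45.2/4 = 11.3
  S[X,Y] = ((1.4)·(0.2) + (2.4)·(-2.8) + (-0.6)·(0.2) + (-5.6)·(5.2) + (2.4)·(-2.8)) / 4 = -42.4/4 = -10.6
  S[Y,Y] = ((0.2)·(0.2) + (-2.8)·(-2.8) + (0.2)·(0.2) + (5.2)·(5.2) + (-2.8)·(-2.8)) / 4 = 42.8/4 = 10.7
  S = [[11.3, -10.6],
 [-10.6, 10.7]].

Step 3 — invert S. det(S) = 11.3·10.7 - (-10.6)² = 8.55.
  S^{-1} = (1/det) · [[d, -b], [-b, a]] = [[1.2515, 1.2398],
 [1.2398, 1.3216]].

Step 4 — quadratic form (x̄ - mu_0)^T · S^{-1} · (x̄ - mu_0):
  S^{-1} · (x̄ - mu_0) = (4.2339, 4.3626),
  (x̄ - mu_0)^T · [...] = (1.6)·(4.2339) + (1.8)·(4.3626) = 14.6269.

Step 5 — scale by n: T² = 5 · 14.6269 = 73.1345.

T² ≈ 73.1345


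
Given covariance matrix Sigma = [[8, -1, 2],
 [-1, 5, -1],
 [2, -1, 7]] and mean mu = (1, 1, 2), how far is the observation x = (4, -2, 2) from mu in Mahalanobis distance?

Step 1 — centre the observation: (x - mu) = (3, -3, 0).

Step 2 — invert Sigma (cofactor / det for 3×3, or solve directly):
  Sigma^{-1} = [[0.1365, 0.0201, -0.0361],
 [0.0201, 0.2088, 0.0241],
 [-0.0361, 0.0241, 0.1566]].

Step 3 — form the quadratic (x - mu)^T · Sigma^{-1} · (x - mu):
  Sigma^{-1} · (x - mu) = (0.3494, -0.5663, -0.1807).
  (x - mu)^T · [Sigma^{-1} · (x - mu)] = (3)·(0.3494) + (-3)·(-0.5663) + (0)·(-0.1807) = 2.747.

Step 4 — take square root: d = √(2.747) ≈ 1.6574.

d(x, mu) = √(2.747) ≈ 1.6574


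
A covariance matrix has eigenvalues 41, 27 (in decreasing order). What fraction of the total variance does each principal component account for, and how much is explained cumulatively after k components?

Step 1 — total variance = trace(Sigma) = Σ λ_i = 41 + 27 = 68.

Step 2 — fraction explained by component i = λ_i / Σ λ:
  PC1: 41/68 = 0.6029
  PC2: 27/68 = 0.3971

Step 3 — cumulative fraction after k components = (λ_1 + ... + λ_k) / Σ λ:
  k = 1: 41/68 = 0.6029
  k = 2: (41 + 27)/68 = 68/68 = 1

Summary (fraction, with percent):

explained: PC1 0.6029 (60.29%), PC2 0.3971 (39.71%);  cumulative: 0.6029, 1


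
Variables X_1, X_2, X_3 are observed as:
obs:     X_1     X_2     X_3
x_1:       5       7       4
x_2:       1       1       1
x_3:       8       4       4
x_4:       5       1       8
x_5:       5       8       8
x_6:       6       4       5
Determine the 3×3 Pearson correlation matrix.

Step 1 — column means:
  mean(X_1) = (5 + 1 + 8 + 5 + 5 + 6) / 6 = 30/6 = 5
  mean(X_2) = (7 + 1 + 4 + 1 + 8 + 4) / 6 = 25/6 = 4.1667
  mean(X_3) = (4 + 1 + 4 + 8 + 8 + 5) / 6 = 30/6 = 5

Step 2 — sample variances and covariances s[i,j] = (1/(n-1)) · Σ_k (x_{k,i} - mean_i) · (x_{k,j} - mean_j), with n-1 = 5:
  s[X_1,X_1] = ((0)·(0) + (-4)·(-4) + (3)·(3) + (0)·(0) + (0)·(0) + (1)·(1)) / 5 = 26/5 = 5.2
  s[X_1,X_2] = ((0)·(2.8333) + (-4)·(-3.1667) + (3)·(-0.1667) + (0)·(-3.1667) + (0)·(3.8333) + (1)·(-0.1667)) / 5 = 12/5 = 2.4
  s[X_1,X_3] = ((0)·(-1) + (-4)·(-4) + (3)·(-1) + (0)·(3) + (0)·(3) + (1)·(0)) / 5 = 13/5 = 2.6
  s[X_2,X_2] = ((2.8333)·(2.8333) + (-3.1667)·(-3.1667) + (-0.1667)·(-0.1667) + (-3.1667)·(-3.1667) + (3.8333)·(3.8333) + (-0.1667)·(-0.1667)) / 5 = 42.8333/5 = 8.5667
  s[X_2,X_3] = ((2.8333)·(-1) + (-3.1667)·(-4) + (-0.1667)·(-1) + (-3.1667)·(3) + (3.8333)·(3) + (-0.1667)·(0)) / 5 = 12/5 = 2.4
  s[X_3,X_3] = ((-1)·(-1) + (-4)·(-4) + (-1)·(-1) + (3)·(3) + (3)·(3) + (0)·(0)) / 5 = 36/5 = 7.2
  Sample standard deviations s_i = √(s[i,i]):
  s(X_1) = √(5.2) = 2.2804
  s(X_2) = √(8.5667) = 2.9269
  s(X_3) = √(7.2) = 2.6833

Step 3 — r_{ij} = s_{ij} / (s_i · s_j):
  r[X_1,X_1] = 1 (diagonal).
  r[X_1,X_2] = 2.4 / (2.2804 · 2.9269) = 2.4 / 6.6743 = 0.3596
  r[X_1,X_3] = 2.6 / (2.2804 · 2.6833) = 2.6 / 6.1188 = 0.4249
  r[X_2,X_2] = 1 (diagonal).
  r[X_2,X_3] = 2.4 / (2.9269 · 2.6833) = 2.4 / 7.8537 = 0.3056
  r[X_3,X_3] = 1 (diagonal).

R is symmetric with unit diagonal. Assembling:

R = [[1, 0.3596, 0.4249],
 [0.3596, 1, 0.3056],
 [0.4249, 0.3056, 1]]


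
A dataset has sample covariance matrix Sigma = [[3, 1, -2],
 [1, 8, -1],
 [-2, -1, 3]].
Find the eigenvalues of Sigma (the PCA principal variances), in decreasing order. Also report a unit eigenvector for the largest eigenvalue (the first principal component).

Step 1 — characteristic polynomial p(λ) = det(λI - Sigma) = λ³ - tr·λ² + c_1·λ - det, where tr = trace, c_1 = sum of the principal 2×2 minors, det = det(Sigma):
  tr = 3 + 8 + 3 = 14,
  c_1 = (3·8 - (1)²) + (3·3 - (-2)²) + (8·3 - (-1)²) = 23 + 5 + 23 = 51,
  det = 3·(8·3 - (-1)²) - (1)·((1)·3 - (-1)·(-2)) + (-2)·((1)·(-1) - 8·(-2)) = 3·(23) - (1)·(1) + (-2)·(15) = 38.
  So p(λ) = λ³ - 14λ² + 51λ - 38.
Step 2 — look for an integer root (rational root theorem: any rational root is an integer divisor of 38). Testing λ = 1:
  p(1) = 1 - 14 + 51 - 38 = 0  ✓
  Dividing out (λ - 1): p(λ) = (λ - 1)(λ² - 13λ + 38).
Step 3 — remaining eigenvalues from the quadratic λ² - 13λ + 38 = 0:
  Δ = 13² - 4·38 = 169 - 152 = 17,  λ = (13 ± √17)/2 = (13 ± 4.1231)/2 ≈ 8.5616 or 4.4384.
  Sorted: λ_1 = 8.5616,  λ_2 = 4.4384,  λ_3 = 1  (check: sum = 14 = tr ✓).

Step 4 — unit eigenvector for λ_1 ≈ 8.5616: v spans the null space of (Sigma - λ_1 I), whose rows are
  r_1 = (-5.5616, 1, -2),  r_2 = (1, -0.5616, -1),  r_3 = (-2, -1, -5.5616).
  v is orthogonal to every row, so take v ∝ r_1 × r_2 = ((1)·(-1) - (-2)·(-0.5616), (-2)·(1) - (-5.5616)·(-1), (-5.5616)·(-0.5616) - (1)·(1)) ≈ (-2.1231, -7.5616, 2.1231).
  Rescale (multiply by -1 so the first nonzero entry is positive): u = (2.1231, 7.5616, -2.1231).
  ||u|| = √((2.1231)² + (7.5616)² + (-2.1231)²) = √(66.1922) ≈ 8.1359,  v_1 = u/||u|| ≈ (0.261, 0.9294, -0.261) (||v_1|| = 1).

λ_1 = 8.5616,  λ_2 = 4.4384,  λ_3 = 1;  v_1 ≈ (0.261, 0.9294, -0.261)


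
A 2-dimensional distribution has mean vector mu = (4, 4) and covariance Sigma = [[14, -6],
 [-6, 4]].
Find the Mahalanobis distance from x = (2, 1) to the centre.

Step 1 — centre the observation: (x - mu) = (-2, -3).

Step 2 — invert Sigma. det(Sigma) = 14·4 - (-6)² = 20.
  Sigma^{-1} = (1/det) · [[d, -b], [-b, a]] = [[0.2, 0.3],
 [0.3, 0.7]].

Step 3 — form the quadratic (x - mu)^T · Sigma^{-1} · (x - mu):
  Sigma^{-1} · (x - mu) = (-1.3, -2.7).
  (x - mu)^T · [Sigma^{-1} · (x - mu)] = (-2)·(-1.3) + (-3)·(-2.7) = 10.7.

Step 4 — take square root: d = √(10.7) ≈ 3.2711.

d(x, mu) = √(10.7) ≈ 3.2711


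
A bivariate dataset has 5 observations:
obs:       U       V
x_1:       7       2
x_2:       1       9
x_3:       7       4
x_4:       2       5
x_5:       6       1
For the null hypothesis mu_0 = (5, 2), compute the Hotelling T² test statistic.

Step 1 — sample mean vector:
  mean(U) = (7 + 1 + 7 + 2 + 6) / 5 = 23/5 = 4.6
  mean(V) = (2 + 9 + 4 + 5 + 1) / 5 = 21/5 = 4.2
  x̄ = (4.6, 4.2),  deviation x̄ - mu_0 = (4.6, 4.2) - (5, 2) = (-0.4, 2.2).

Step 2 — sample covariance matrix, S[i,j] = (1/(n-1)) · Σ_k (x_{k,i} - mean_i) · (x_{k,j} - mean_j), divisor n-1 = 4:
  S[U,U] = ((2.4)·(2.4) + (-3.6)·(-3.6) + (2.4)·(2.4) + (-2.6)·(-2.6) + (1.4)·(1.4)) / 4 = 33.2/4 = 8.3
  S[U,V] = ((2.4)·(-2.2) + (-3.6)·(4.8) + (2.4)·(-0.2) + (-2.6)·(0.8) + (1.4)·(-3.2)) / 4 = -29.6/4 = -7.4
  S[V,V] = ((-2.2)·(-2.2) + (4.8)·(4.8) + (-0.2)·(-0.2) + (0.8)·(0.8) + (-3.2)·(-3.2)) / 4 = 38.8/4 = 9.7
  S = [[8.3, -7.4],
 [-7.4, 9.7]].

Step 3 — invert S. det(S) = 8.3·9.7 - (-7.4)² = 25.75.
  S^{-1} = (1/det) · [[d, -b], [-b, a]] = [[0.3767, 0.2874],
 [0.2874, 0.3223]].

Step 4 — quadratic form (x̄ - mu_0)^T · S^{-1} · (x̄ - mu_0):
  S^{-1} · (x̄ - mu_0) = (0.4816, 0.5942),
  (x̄ - mu_0)^T · [...] = (-0.4)·(0.4816) + (2.2)·(0.5942) = 1.1146.

Step 5 — scale by n: T² = 5 · 1.1146 = 5.5728.

T² ≈ 5.5728


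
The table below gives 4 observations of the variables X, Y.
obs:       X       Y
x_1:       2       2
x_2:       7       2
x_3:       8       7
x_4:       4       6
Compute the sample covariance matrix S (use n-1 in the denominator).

Step 1 — column means:
  mean(X) = (2 + 7 + 8 + 4) / 4 = 21/4 = 5.25
  mean(Y) = (2 + 2 + 7 + 6) / 4 = 17/4 = 4.25

Step 2 — sample covariance S[i,j] = (1/(n-1)) · Σ_k (x_{k,i} - mean_i) · (x_{k,j} - mean_j), with n-1 = 3.
  S[X,X] = ((-3.25)·(-3.25) + (1.75)·(1.75) + (2.75)·(2.75) + (-1.25)·(-1.25)) / 3 = 22.75/3 = 7.5833
  S[X,Y] = ((-3.25)·(-2.25) + (1.75)·(-2.25) + (2.75)·(2.75) + (-1.25)·(1.75)) / 3 = 8.75/3 = 2.9167
  S[Y,Y] = ((-2.25)·(-2.25) + (-2.25)·(-2.25) + (2.75)·(2.75) + (1.75)·(1.75)) / 3 = 20.75/3 = 6.9167

S is symmetric (S[j,i] = S[i,j]). Assembling:

S = [[7.5833, 2.9167],
 [2.9167, 6.9167]]


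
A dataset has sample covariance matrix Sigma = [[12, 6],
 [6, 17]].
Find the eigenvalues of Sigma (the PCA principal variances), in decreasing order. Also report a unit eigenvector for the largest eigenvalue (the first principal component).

Step 1 — characteristic polynomial of 2×2 Sigma:
  det(Sigma - λI) = λ² - trace · λ + det = 0.
  trace = 12 + 17 = 29, det = 12·17 - (6)² = 168.
Step 2 — discriminant:
  Δ = trace² - 4·det = 841 - 672 = 169.
Step 3 — eigenvalues:
  λ = (trace ± √Δ)/2 = (29 ± 13)/2,
  λ_1 = 21,  λ_2 = 8.

Step 4 — unit eigenvector for λ_1: solve (Sigma - λ_1 I)v = 0. First row:
  (12 - 21)·v_x + (6)·v_y = 0, i.e. (-9)·v_x + (6)·v_y = 0,
  so v ∝ (b, λ_1 - a) = (6, 9) = u.
  ||u|| = √((6)² + (9)²) = √(117) ≈ 10.8167,
  v_1 = u/||u|| ≈ (0.5547, 0.8321) (||v_1|| = 1).

λ_1 = 21,  λ_2 = 8;  v_1 ≈ (0.5547, 0.8321)


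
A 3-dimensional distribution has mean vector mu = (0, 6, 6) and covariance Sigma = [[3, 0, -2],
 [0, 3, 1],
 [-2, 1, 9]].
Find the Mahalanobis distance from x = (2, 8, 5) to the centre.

Step 1 — centre the observation: (x - mu) = (2, 2, -1).

Step 2 — invert Sigma (cofactor / det for 3×3, or solve directly):
  Sigma^{-1} = [[0.3939, -0.0303, 0.0909],
 [-0.0303, 0.3485, -0.0455],
 [0.0909, -0.0455, 0.1364]].

Step 3 — form the quadratic (x - mu)^T · Sigma^{-1} · (x - mu):
  Sigma^{-1} · (x - mu) = (0.6364, 0.6818, -0.0455).
  (x - mu)^T · [Sigma^{-1} · (x - mu)] = (2)·(0.6364) + (2)·(0.6818) + (-1)·(-0.0455) = 2.6818.

Step 4 — take square root: d = √(2.6818) ≈ 1.6376.

d(x, mu) = √(2.6818) ≈ 1.6376


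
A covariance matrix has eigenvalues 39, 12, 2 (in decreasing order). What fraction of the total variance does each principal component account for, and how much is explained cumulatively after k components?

Step 1 — total variance = trace(Sigma) = Σ λ_i = 39 + 12 + 2 = 53.

Step 2 — fraction explained by component i = λ_i / Σ λ:
  PC1: 39/53 = 0.7358
  PC2: 12/53 = 0.2264
  PC3: 2/53 = 0.0377

Step 3 — cumulative fraction after k components = (λ_1 + ... + λ_k) / Σ λ:
  k = 1: 39/53 = 0.7358
  k = 2: (39 + 12)/53 = 51/53 = 0.9623
  k = 3: (39 + 12 + 2)/53 = 53/53 = 1

Summary (fraction, with percent):

explained: PC1 0.7358 (73.58%), PC2 0.2264 (22.64%), PC3 0.0377 (3.77%);  cumulative: 0.7358, 0.9623, 1


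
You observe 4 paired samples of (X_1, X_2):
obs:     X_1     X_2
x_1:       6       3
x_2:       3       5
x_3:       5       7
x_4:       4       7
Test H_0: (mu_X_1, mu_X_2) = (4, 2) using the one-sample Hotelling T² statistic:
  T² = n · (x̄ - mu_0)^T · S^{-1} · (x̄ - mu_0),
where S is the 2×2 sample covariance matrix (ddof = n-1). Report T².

Step 1 — sample mean vector:
  mean(X_1) = (6 + 3 + 5 + 4) / 4 = 18/4 = 4.5
  mean(X_2) = (3 + 5 + 7 + 7) / 4 = 22/4 = 5.5
  x̄ = (4.5, 5.5),  deviation x̄ - mu_0 = (4.5, 5.5) - (4, 2) = (0.5, 3.5).

Step 2 — sample covariance matrix, S[i,j] = (1/(n-1)) · Σ_k (x_{k,i} - mean_i) · (x_{k,j} - mean_j), divisor n-1 = 3:
  S[X_1,X_1] = ((1.5)·(1.5) + (-1.5)·(-1.5) + (0.5)·(0.5) + (-0.5)·(-0.5)) / 3 = 5/3 = 1.6667
  S[X_1,X_2] = ((1.5)·(-2.5) + (-1.5)·(-0.5) + (0.5)·(1.5) + (-0.5)·(1.5)) / 3 = -3/3 = -1
  S[X_2,X_2] = ((-2.5)·(-2.5) + (-0.5)·(-0.5) + (1.5)·(1.5) + (1.5)·(1.5)) / 3 = 11/3 = 3.6667
  S = [[1.6667, -1],
 [-1, 3.6667]].

Step 3 — invert S. det(S) = 1.6667·3.6667 - (-1)² = 5.1111.
  S^{-1} = (1/det) · [[d, -b], [-b, a]] = [[0.7174, 0.1957],
 [0.1957, 0.3261]].

Step 4 — quadratic form (x̄ - mu_0)^T · S^{-1} · (x̄ - mu_0):
  S^{-1} · (x̄ - mu_0) = (1.0435, 1.2391),
  (x̄ - mu_0)^T · [...] = (0.5)·(1.0435) + (3.5)·(1.2391) = 4.8587.

Step 5 — scale by n: T² = 4 · 4.8587 = 19.4348.

T² ≈ 19.4348


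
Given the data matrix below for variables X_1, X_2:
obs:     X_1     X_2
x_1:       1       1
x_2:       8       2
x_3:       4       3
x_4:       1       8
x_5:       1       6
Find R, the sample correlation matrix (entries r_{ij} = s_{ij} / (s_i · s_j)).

Step 1 — column means:
  mean(X_1) = (1 + 8 + 4 + 1 + 1) / 5 = 15/5 = 3
  mean(X_2) = (1 + 2 + 3 + 8 + 6) / 5 = 20/5 = 4

Step 2 — sample variances and covariances s[i,j] = (1/(n-1)) · Σ_k (x_{k,i} - mean_i) · (x_{k,j} - mean_j), with n-1 = 4:
  s[X_1,X_1] = ((-2)·(-2) + (5)·(5) + (1)·(1) + (-2)·(-2) + (-2)·(-2)) / 4 = 38/4 = 9.5
  s[X_1,X_2] = ((-2)·(-3) + (5)·(-2) + (1)·(-1) + (-2)·(4) + (-2)·(2)) / 4 = -17/4 = -4.25
  s[X_2,X_2] = ((-3)·(-3) + (-2)·(-2) + (-1)·(-1) + (4)·(4) + (2)·(2)) / 4 = 34/4 = 8.5
  Sample standard deviations s_i = √(s[i,i]):
  s(X_1) = √(9.5) = 3.0822
  s(X_2) = √(8.5) = 2.9155

Step 3 — r_{ij} = s_{ij} / (s_i · s_j):
  r[X_1,X_1] = 1 (diagonal).
  r[X_1,X_2] = -4.25 / (3.0822 · 2.9155) = -4.25 / 8.9861 = -0.473
  r[X_2,X_2] = 1 (diagonal).

R is symmetric with unit diagonal. Assembling:

R = [[1, -0.473],
 [-0.473, 1]]


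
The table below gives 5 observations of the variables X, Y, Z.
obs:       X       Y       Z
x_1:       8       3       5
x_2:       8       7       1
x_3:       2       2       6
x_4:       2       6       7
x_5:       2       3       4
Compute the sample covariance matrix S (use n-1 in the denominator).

Step 1 — column means:
  mean(X) = (8 + 8 + 2 + 2 + 2) / 5 = 22/5 = 4.4
  mean(Y) = (3 + 7 + 2 + 6 + 3) / 5 = 21/5 = 4.2
  mean(Z) = (5 + 1 + 6 + 7 + 4) / 5 = 23/5 = 4.6

Step 2 — sample covariance S[i,j] = (1/(n-1)) · Σ_k (x_{k,i} - mean_i) · (x_{k,j} - mean_j), with n-1 = 4.
  S[X,X] = ((3.6)·(3.6) + (3.6)·(3.6) + (-2.4)·(-2.4) + (-2.4)·(-2.4) + (-2.4)·(-2.4)) / 4 = 43.2/4 = 10.8
  S[X,Y] = ((3.6)·(-1.2) + (3.6)·(2.8) + (-2.4)·(-2.2) + (-2.4)·(1.8) + (-2.4)·(-1.2)) / 4 = 9.6/4 = 2.4
  S[X,Z] = ((3.6)·(0.4) + (3.6)·(-3.6) + (-2.4)·(1.4) + (-2.4)·(2.4) + (-2.4)·(-0.6)) / 4 = -19.2/4 = -4.8
  S[Y,Y] = ((-1.2)·(-1.2) + (2.8)·(2.8) + (-2.2)·(-2.2) + (1.8)·(1.8) + (-1.2)·(-1.2)) / 4 = 18.8/4 = 4.7
  S[Y,Z] = ((-1.2)·(0.4) + (2.8)·(-3.6) + (-2.2)·(1.4) + (1.8)·(2.4) + (-1.2)·(-0.6)) / 4 = -8.6/4 = -2.15
  S[Z,Z] = ((0.4)·(0.4) + (-3.6)·(-3.6) + (1.4)·(1.4) + (2.4)·(2.4) + (-0.6)·(-0.6)) / 4 = 21.2/4 = 5.3

S is symmetric (S[j,i] = S[i,j]). Assembling:

S = [[10.8, 2.4, -4.8],
 [2.4, 4.7, -2.15],
 [-4.8, -2.15, 5.3]]


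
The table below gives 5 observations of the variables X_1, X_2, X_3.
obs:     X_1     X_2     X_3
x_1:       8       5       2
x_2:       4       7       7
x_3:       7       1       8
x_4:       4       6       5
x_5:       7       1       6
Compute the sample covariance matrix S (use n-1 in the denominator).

Step 1 — column means:
  mean(X_1) = (8 + 4 + 7 + 4 + 7) / 5 = 30/5 = 6
  mean(X_2) = (5 + 7 + 1 + 6 + 1) / 5 = 20/5 = 4
  mean(X_3) = (2 + 7 + 8 + 5 + 6) / 5 = 28/5 = 5.6

Step 2 — sample covariance S[i,j] = (1/(n-1)) · Σ_k (x_{k,i} - mean_i) · (x_{k,j} - mean_j), with n-1 = 4.
  S[X_1,X_1] = ((2)·(2) + (-2)·(-2) + (1)·(1) + (-2)·(-2) + (1)·(1)) / 4 = 14/4 = 3.5
  S[X_1,X_2] = ((2)·(1) + (-2)·(3) + (1)·(-3) + (-2)·(2) + (1)·(-3)) / 4 = -14/4 = -3.5
  S[X_1,X_3] = ((2)·(-3.6) + (-2)·(1.4) + (1)·(2.4) + (-2)·(-0.6) + (1)·(0.4)) / 4 = -6/4 = -1.5
  S[X_2,X_2] = ((1)·(1) + (3)·(3) + (-3)·(-3) + (2)·(2) + (-3)·(-3)) / 4 = 32/4 = 8
  S[X_2,X_3] = ((1)·(-3.6) + (3)·(1.4) + (-3)·(2.4) + (2)·(-0.6) + (-3)·(0.4)) / 4 = -9/4 = -2.25
  S[X_3,X_3] = ((-3.6)·(-3.6) + (1.4)·(1.4) + (2.4)·(2.4) + (-0.6)·(-0.6) + (0.4)·(0.4)) / 4 = 21.2/4 = 5.3

S is symmetric (S[j,i] = S[i,j]). Assembling:

S = [[3.5, -3.5, -1.5],
 [-3.5, 8, -2.25],
 [-1.5, -2.25, 5.3]]


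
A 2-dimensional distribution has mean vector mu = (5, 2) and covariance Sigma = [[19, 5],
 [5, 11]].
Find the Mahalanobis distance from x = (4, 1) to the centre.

Step 1 — centre the observation: (x - mu) = (-1, -1).

Step 2 — invert Sigma. det(Sigma) = 19·11 - (5)² = 184.
  Sigma^{-1} = (1/det) · [[d, -b], [-b, a]] = [[0.0598, -0.0272],
 [-0.0272, 0.1033]].

Step 3 — form the quadratic (x - mu)^T · Sigma^{-1} · (x - mu):
  Sigma^{-1} · (x - mu) = (-0.0326, -0.0761).
  (x - mu)^T · [Sigma^{-1} · (x - mu)] = (-1)·(-0.0326) + (-1)·(-0.0761) = 0.1087.

Step 4 — take square root: d = √(0.1087) ≈ 0.3297.

d(x, mu) = √(0.1087) ≈ 0.3297


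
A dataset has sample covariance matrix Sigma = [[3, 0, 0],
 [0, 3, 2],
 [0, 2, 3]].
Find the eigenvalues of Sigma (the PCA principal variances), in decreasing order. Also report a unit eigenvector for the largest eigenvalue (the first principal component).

Step 1 — characteristic polynomial p(λ) = det(λI - Sigma) = λ³ - tr·λ² + c_1·λ - det, where tr = trace, c_1 = sum of the principal 2×2 minors, det = det(Sigma):
  tr = 3 + 3 + 3 = 9,
  c_1 = (3·3 - (0)²) + (3·3 - (0)²) + (3·3 - (2)²) = 9 + 9 + 5 = 23,
  det = 3·(3·3 - (2)²) - (0)·((0)·3 - (2)·(0)) + (0)·((0)·(2) - 3·(0)) = 3·(5) - (0)·(0) + (0)·(0) = 15.
  So p(λ) = λ³ - 9λ² + 23λ - 15.
Step 2 — look for an integer root (rational root theorem: any rational root is an integer divisor of 15). Testing λ = 1:
  p(1) = 1 - 9 + 23 - 15 = 0  ✓
  Dividing out (λ - 1): p(λ) = (λ - 1)(λ² - 8λ + 15).
Step 3 — remaining eigenvalues from the quadratic λ² - 8λ + 15 = 0:
  Δ = 8² - 4·15 = 64 - 60 = 4,  λ = (8 ± √4)/2 = (8 ± 2)/2 = 5 or 3.
  Sorted: λ_1 = 5,  λ_2 = 3,  λ_3 = 1  (check: sum = 9 = tr ✓).

Step 4 — unit eigenvector for λ_1 = 5: v spans the null space of (Sigma - λ_1 I), whose rows are
  r_1 = (-2, 0, 0),  r_2 = (0, -2, 2),  r_3 = (0, 2, -2).
  v is orthogonal to every row, so take v ∝ r_1 × r_2 = ((0)·(2) - (0)·(-2), (0)·(0) - (-2)·(2), (-2)·(-2) - (0)·(0)) = (0, 4, 4).
  Rescale (divide by 4): u = (0, 1, 1).
  ||u|| = √((0)² + (1)² + (1)²) = √(2) ≈ 1.4142,  v_1 = u/||u|| ≈ (0, 0.7071, 0.7071) (||v_1|| = 1).

λ_1 = 5,  λ_2 = 3,  λ_3 = 1;  v_1 ≈ (0, 0.7071, 0.7071)


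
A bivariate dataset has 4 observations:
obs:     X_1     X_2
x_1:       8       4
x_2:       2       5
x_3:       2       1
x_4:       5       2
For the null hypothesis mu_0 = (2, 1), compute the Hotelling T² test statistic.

Step 1 — sample mean vector:
  mean(X_1) = (8 + 2 + 2 + 5) / 4 = 17/4 = 4.25
  mean(X_2) = (4 + 5 + 1 + 2) / 4 = 12/4 = 3
  x̄ = (4.25, 3),  deviation x̄ - mu_0 = (4.25, 3) - (2, 1) = (2.25, 2).

Step 2 — sample covariance matrix, S[i,j] = (1/(n-1)) · Σ_k (x_{k,i} - mean_i) · (x_{k,j} - mean_j), divisor n-1 = 3:
  S[X_1,X_1] = ((3.75)·(3.75) + (-2.25)·(-2.25) + (-2.25)·(-2.25) + (0.75)·(0.75)) / 3 = 24.75/3 = 8.25
  S[X_1,X_2] = ((3.75)·(1) + (-2.25)·(2) + (-2.25)·(-2) + (0.75)·(-1)) / 3 = 3/3 = 1
  S[X_2,X_2] = ((1)·(1) + (2)·(2) + (-2)·(-2) + (-1)·(-1)) / 3 = 10/3 = 3.3333
  S = [[8.25, 1],
 [1, 3.3333]].

Step 3 — invert S. det(S) = 8.25·3.3333 - (1)² = 26.5.
  S^{-1} = (1/det) · [[d, -b], [-b, a]] = [[0.1258, -0.0377],
 [-0.0377, 0.3113]].

Step 4 — quadratic form (x̄ - mu_0)^T · S^{-1} · (x̄ - mu_0):
  S^{-1} · (x̄ - mu_0) = (0.2075, 0.5377),
  (x̄ - mu_0)^T · [...] = (2.25)·(0.2075) + (2)·(0.5377) = 1.5425.

Step 5 — scale by n: T² = 4 · 1.5425 = 6.1698.

T² ≈ 6.1698


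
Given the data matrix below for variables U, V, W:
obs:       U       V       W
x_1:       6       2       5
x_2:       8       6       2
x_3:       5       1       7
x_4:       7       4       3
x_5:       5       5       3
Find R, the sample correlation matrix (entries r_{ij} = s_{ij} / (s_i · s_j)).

Step 1 — column means:
  mean(U) = (6 + 8 + 5 + 7 + 5) / 5 = 31/5 = 6.2
  mean(V) = (2 + 6 + 1 + 4 + 5) / 5 = 18/5 = 3.6
  mean(W) = (5 + 2 + 7 + 3 + 3) / 5 = 20/5 = 4

Step 2 — sample variances and covariances s[i,j] = (1/(n-1)) · Σ_k (x_{k,i} - mean_i) · (x_{k,j} - mean_j), with n-1 = 4:
  s[U,U] = ((-0.2)·(-0.2) + (1.8)·(1.8) + (-1.2)·(-1.2) + (0.8)·(0.8) + (-1.2)·(-1.2)) / 4 = 6.8/4 = 1.7
  s[U,V] = ((-0.2)·(-1.6) + (1.8)·(2.4) + (-1.2)·(-2.6) + (0.8)·(0.4) + (-1.2)·(1.4)) / 4 = 6.4/4 = 1.6
  s[U,W] = ((-0.2)·(1) + (1.8)·(-2) + (-1.2)·(3) + (0.8)·(-1) + (-1.2)·(-1)) / 4 = -7/4 = -1.75
  s[V,V] = ((-1.6)·(-1.6) + (2.4)·(2.4) + (-2.6)·(-2.6) + (0.4)·(0.4) + (1.4)·(1.4)) / 4 = 17.2/4 = 4.3
  s[V,W] = ((-1.6)·(1) + (2.4)·(-2) + (-2.6)·(3) + (0.4)·(-1) + (1.4)·(-1)) / 4 = -16/4 = -4
  s[W,W] = ((1)·(1) + (-2)·(-2) + (3)·(3) + (-1)·(-1) + (-1)·(-1)) / 4 = 16/4 = 4
  Sample standard deviations s_i = √(s[i,i]):
  s(U) = √(1.7) = 1.3038
  s(V) = √(4.3) = 2.0736
  s(W) = √(4) = 2

Step 3 — r_{ij} = s_{ij} / (s_i · s_j):
  r[U,U] = 1 (diagonal).
  r[U,V] = 1.6 / (1.3038 · 2.0736) = 1.6 / 2.7037 = 0.5918
  r[U,W] = -1.75 / (1.3038 · 2) = -1.75 / 2.6077 = -0.6711
  r[V,V] = 1 (diagonal).
  r[V,W] = -4 / (2.0736 · 2) = -4 / 4.1473 = -0.9645
  r[W,W] = 1 (diagonal).

R is symmetric with unit diagonal. Assembling:

R = [[1, 0.5918, -0.6711],
 [0.5918, 1, -0.9645],
 [-0.6711, -0.9645, 1]]


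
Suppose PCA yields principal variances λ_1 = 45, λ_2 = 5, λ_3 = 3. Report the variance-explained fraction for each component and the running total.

Step 1 — total variance = trace(Sigma) = Σ λ_i = 45 + 5 + 3 = 53.

Step 2 — fraction explained by component i = λ_i / Σ λ:
  PC1: 45/53 = 0.8491
  PC2: 5/53 = 0.0943
  PC3: 3/53 = 0.0566

Step 3 — cumulative fraction after k components = (λ_1 + ... + λ_k) / Σ λ:
  k = 1: 45/53 = 0.8491
  k = 2: (45 + 5)/53 = 50/53 = 0.9434
  k = 3: (45 + 5 + 3)/53 = 53/53 = 1

Summary (fraction, with percent):

explained: PC1 0.8491 (84.91%), PC2 0.0943 (9.43%), PC3 0.0566 (5.66%);  cumulative: 0.8491, 0.9434, 1


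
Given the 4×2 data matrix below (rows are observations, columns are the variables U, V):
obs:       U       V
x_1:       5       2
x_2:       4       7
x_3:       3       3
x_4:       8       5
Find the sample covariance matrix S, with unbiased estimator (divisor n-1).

Step 1 — column means:
  mean(U) = (5 + 4 + 3 + 8) / 4 = 20/4 = 5
  mean(V) = (2 + 7 + 3 + 5) / 4 = 17/4 = 4.25

Step 2 — sample covariance S[i,j] = (1/(n-1)) · Σ_k (x_{k,i} - mean_i) · (x_{k,j} - mean_j), with n-1 = 3.
  S[U,U] = ((0)·(0) + (-1)·(-1) + (-2)·(-2) + (3)·(3)) / 3 = 14/3 = 4.6667
  S[U,V] = ((0)·(-2.25) + (-1)·(2.75) + (-2)·(-1.25) + (3)·(0.75)) / 3 = 2/3 = 0.6667
  S[V,V] = ((-2.25)·(-2.25) + (2.75)·(2.75) + (-1.25)·(-1.25) + (0.75)·(0.75)) / 3 = 14.75/3 = 4.9167

S is symmetric (S[j,i] = S[i,j]). Assembling:

S = [[4.6667, 0.6667],
 [0.6667, 4.9167]]


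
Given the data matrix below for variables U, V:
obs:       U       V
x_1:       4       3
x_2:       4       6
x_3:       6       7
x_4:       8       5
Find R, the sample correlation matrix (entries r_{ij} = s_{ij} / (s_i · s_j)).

Step 1 — column means:
  mean(U) = (4 + 4 + 6 + 8) / 4 = 22/4 = 5.5
  mean(V) = (3 + 6 + 7 + 5) / 4 = 21/4 = 5.25

Step 2 — sample variances and covariances s[i,j] = (1/(n-1)) · Σ_k (x_{k,i} - mean_i) · (x_{k,j} - mean_j), with n-1 = 3:
  s[U,U] = ((-1.5)·(-1.5) + (-1.5)·(-1.5) + (0.5)·(0.5) + (2.5)·(2.5)) / 3 = 11/3 = 3.6667
  s[U,V] = ((-1.5)·(-2.25) + (-1.5)·(0.75) + (0.5)·(1.75) + (2.5)·(-0.25)) / 3 = 2.5/3 = 0.8333
  s[V,V] = ((-2.25)·(-2.25) + (0.75)·(0.75) + (1.75)·(1.75) + (-0.25)·(-0.25)) / 3 = 8.75/3 = 2.9167
  Sample standard deviations s_i = √(s[i,i]):
  s(U) = √(3.6667) = 1.9149
  s(V) = √(2.9167) = 1.7078

Step 3 — r_{ij} = s_{ij} / (s_i · s_j):
  r[U,U] = 1 (diagonal).
  r[U,V] = 0.8333 / (1.9149 · 1.7078) = 0.8333 / 3.2702 = 0.2548
  r[V,V] = 1 (diagonal).

R is symmetric with unit diagonal. Assembling:

R = [[1, 0.2548],
 [0.2548, 1]]


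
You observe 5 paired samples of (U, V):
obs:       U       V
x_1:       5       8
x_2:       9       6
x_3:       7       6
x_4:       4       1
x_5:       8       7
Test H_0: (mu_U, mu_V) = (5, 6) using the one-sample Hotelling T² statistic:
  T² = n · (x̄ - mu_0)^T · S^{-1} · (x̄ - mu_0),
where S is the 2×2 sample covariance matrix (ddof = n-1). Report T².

Step 1 — sample mean vector:
  mean(U) = (5 + 9 + 7 + 4 + 8) / 5 = 33/5 = 6.6
  mean(V) = (8 + 6 + 6 + 1 + 7) / 5 = 28/5 = 5.6
  x̄ = (6.6, 5.6),  deviation x̄ - mu_0 = (6.6, 5.6) - (5, 6) = (1.6, -0.4).

Step 2 — sample covariance matrix, S[i,j] = (1/(n-1)) · Σ_k (x_{k,i} - mean_i) · (x_{k,j} - mean_j), divisor n-1 = 4:
  S[U,U] = ((-1.6)·(-1.6) + (2.4)·(2.4) + (0.4)·(0.4) + (-2.6)·(-2.6) + (1.4)·(1.4)) / 4 = 17.2/4 = 4.3
  S[U,V] = ((-1.6)·(2.4) + (2.4)·(0.4) + (0.4)·(0.4) + (-2.6)·(-4.6) + (1.4)·(1.4)) / 4 = 11.2/4 = 2.8
  S[V,V] = ((2.4)·(2.4) + (0.4)·(0.4) + (0.4)·(0.4) + (-4.6)·(-4.6) + (1.4)·(1.4)) / 4 = 29.2/4 = 7.3
  S = [[4.3, 2.8],
 [2.8, 7.3]].

Step 3 — invert S. det(S) = 4.3·7.3 - (2.8)² = 23.55.
  S^{-1} = (1/det) · [[d, -b], [-b, a]] = [[0.31, -0.1189],
 [-0.1189, 0.1826]].

Step 4 — quadratic form (x̄ - mu_0)^T · S^{-1} · (x̄ - mu_0):
  S^{-1} · (x̄ - mu_0) = (0.5435, -0.2633),
  (x̄ - mu_0)^T · [...] = (1.6)·(0.5435) + (-0.4)·(-0.2633) = 0.9749.

Step 5 — scale by n: T² = 5 · 0.9749 = 4.8747.

T² ≈ 4.8747


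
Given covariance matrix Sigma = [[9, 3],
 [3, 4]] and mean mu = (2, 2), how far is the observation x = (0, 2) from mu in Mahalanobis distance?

Step 1 — centre the observation: (x - mu) = (-2, 0).

Step 2 — invert Sigma. det(Sigma) = 9·4 - (3)² = 27.
  Sigma^{-1} = (1/det) · [[d, -b], [-b, a]] = [[0.1481, -0.1111],
 [-0.1111, 0.3333]].

Step 3 — form the quadratic (x - mu)^T · Sigma^{-1} · (x - mu):
  Sigma^{-1} · (x - mu) = (-0.2963, 0.2222).
  (x - mu)^T · [Sigma^{-1} · (x - mu)] = (-2)·(-0.2963) + (0)·(0.2222) = 0.5926.

Step 4 — take square root: d = √(0.5926) ≈ 0.7698.

d(x, mu) = √(0.5926) ≈ 0.7698


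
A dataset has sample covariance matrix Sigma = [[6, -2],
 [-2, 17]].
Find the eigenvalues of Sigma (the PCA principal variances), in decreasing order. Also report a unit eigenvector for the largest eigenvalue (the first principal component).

Step 1 — characteristic polynomial of 2×2 Sigma:
  det(Sigma - λI) = λ² - trace · λ + det = 0.
  trace = 6 + 17 = 23, det = 6·17 - (-2)² = 98.
Step 2 — discriminant:
  Δ = trace² - 4·det = 529 - 392 = 137.
Step 3 — eigenvalues:
  λ = (trace ± √Δ)/2 = (23 ± 11.7047)/2,
  λ_1 = 17.3523,  λ_2 = 5.6477.

Step 4 — unit eigenvector for λ_1: solve (Sigma - λ_1 I)v = 0. First row:
  (6 - 17.3523)·v_x + (-2)·v_y = 0, i.e. (-11.3523)·v_x + (-2)·v_y = 0,
  so v ∝ (b, λ_1 - a) = (-2, 11.3523); multiply by -1 so the first entry is positive: u = (2, -11.3523).
  ||u|| = √((2)² + (-11.3523)²) = √(132.8758) ≈ 11.5272,
  v_1 = u/||u|| ≈ (0.1735, -0.9848) (||v_1|| = 1).

λ_1 = 17.3523,  λ_2 = 5.6477;  v_1 ≈ (0.1735, -0.9848)


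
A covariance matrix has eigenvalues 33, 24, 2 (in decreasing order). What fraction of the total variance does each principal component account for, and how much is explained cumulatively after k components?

Step 1 — total variance = trace(Sigma) = Σ λ_i = 33 + 24 + 2 = 59.

Step 2 — fraction explained by component i = λ_i / Σ λ:
  PC1: 33/59 = 0.5593
  PC2: 24/59 = 0.4068
  PC3: 2/59 = 0.0339

Step 3 — cumulative fraction after k components = (λ_1 + ... + λ_k) / Σ λ:
  k = 1: 33/59 = 0.5593
  k = 2: (33 + 24)/59 = 57/59 = 0.9661
  k = 3: (33 + 24 + 2)/59 = 59/59 = 1

Summary (fraction, with percent):

explained: PC1 0.5593 (55.93%), PC2 0.4068 (40.68%), PC3 0.0339 (3.39%);  cumulative: 0.5593, 0.9661, 1


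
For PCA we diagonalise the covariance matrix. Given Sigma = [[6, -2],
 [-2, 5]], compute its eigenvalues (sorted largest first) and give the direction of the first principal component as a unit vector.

Step 1 — characteristic polynomial of 2×2 Sigma:
  det(Sigma - λI) = λ² - trace · λ + det = 0.
  trace = 6 + 5 = 11, det = 6·5 - (-2)² = 26.
Step 2 — discriminant:
  Δ = trace² - 4·det = 121 - 104 = 17.
Step 3 — eigenvalues:
  λ = (trace ± √Δ)/2 = (11 ± 4.1231)/2,
  λ_1 = 7.5616,  λ_2 = 3.4384.

Step 4 — unit eigenvector for λ_1: solve (Sigma - λ_1 I)v = 0. First row:
  (6 - 7.5616)·v_x + (-2)·v_y = 0, i.e. (-1.5616)·v_x + (-2)·v_y = 0,
  so v ∝ (b, λ_1 - a) = (-2, 1.5616); multiply by -1 so the first entry is positive: u = (2, -1.5616).
  ||u|| = √((2)² + (-1.5616)²) = √(6.4384) ≈ 2.5374,
  v_1 = u/||u|| ≈ (0.7882, -0.6154) (||v_1|| = 1).

λ_1 = 7.5616,  λ_2 = 3.4384;  v_1 ≈ (0.7882, -0.6154)
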